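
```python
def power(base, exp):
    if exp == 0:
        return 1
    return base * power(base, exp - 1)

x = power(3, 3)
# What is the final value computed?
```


power(3, 3)
= 3 * power(3, 2)
= 3 * 3 * power(3, 1)
= 3 * 3 * 3 * power(3, 0)
= 3 * 3 * 3 * 1
= 27


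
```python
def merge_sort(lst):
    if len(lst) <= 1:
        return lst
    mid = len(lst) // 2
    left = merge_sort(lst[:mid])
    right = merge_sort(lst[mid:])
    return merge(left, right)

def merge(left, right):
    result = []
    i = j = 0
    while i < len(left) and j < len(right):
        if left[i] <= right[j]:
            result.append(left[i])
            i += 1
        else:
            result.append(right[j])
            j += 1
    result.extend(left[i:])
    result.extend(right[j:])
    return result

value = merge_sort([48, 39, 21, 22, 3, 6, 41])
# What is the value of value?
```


merge_sort([48, 39, 21, 22, 3, 6, 41])
Split into [48, 39, 21] and [22, 3, 6, 41]
Left sorted: [21, 39, 48]
Right sorted: [3, 6, 22, 41]
Merge [21, 39, 48] and [3, 6, 22, 41]
= [3, 6, 21, 22, 39, 41, 48]


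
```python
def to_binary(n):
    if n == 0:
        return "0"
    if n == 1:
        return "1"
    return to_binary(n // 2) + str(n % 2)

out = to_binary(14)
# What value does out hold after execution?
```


to_binary(14)
= to_binary(7) + "0"
= to_binary(3) + "1" + "0"
= to_binary(1) + "1" + "1" + "0"
= "1" + "1" + "1" + "0"
= "1110"


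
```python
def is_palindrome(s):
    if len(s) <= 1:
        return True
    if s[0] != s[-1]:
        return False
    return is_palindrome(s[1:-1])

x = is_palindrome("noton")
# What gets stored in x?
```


is_palindrome("noton")
"noton": s[0]='n' == s[-1]='n' -> is_palindrome("oto")
"oto": s[0]='o' == s[-1]='o' -> is_palindrome("t")
"t": len <= 1 -> True
= True


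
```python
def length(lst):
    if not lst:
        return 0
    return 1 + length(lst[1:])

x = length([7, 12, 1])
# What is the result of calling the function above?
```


length([7, 12, 1])
= 1 + length([12, 1])
= 1 + 1 + length([1])
= 1 + 1 + 1 + length([])
= 1 + 1 + 1 + 0
= 3


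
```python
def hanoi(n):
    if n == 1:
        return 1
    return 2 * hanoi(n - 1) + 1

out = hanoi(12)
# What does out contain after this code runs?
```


hanoi(12)
= 2 * hanoi(11) + 1
= 2 * (2 * hanoi(10) + 1) + 1
= 2 * (2 * (2 * hanoi(9) + 1) + 1) + 1
= 2 * (2 * (2 * (2 * hanoi(8) + 1) + 1) + 1) + 1
= 2 * (2 * (2 * (2 * (2 * hanoi(7) + 1) + 1) + 1) + 1) + 1
= 2 * (2 * (2 * (2 * (2 * (2 * hanoi(6) + 1) + 1) + 1) + 1) + 1) + 1
= 2 * (2 * (2 * (2 * (2 * (2 * (2 * hanoi(5) + 1) + 1) + 1) + 1) + 1) + 1) + 1
= 2 * (2 * (2 * (2 * (2 * (2 * (2 * (2 * hanoi(4) + 1) + 1) + 1) + 1) + 1) + 1) + 1) + 1
= 2 * (2 * (2 * (2 * (2 * (2 * (2 * (2 * (2 * hanoi(3) + 1) + 1) + 1) + 1) + 1) + 1) + 1) + 1) + 1
= 2 * (2 * (2 * (2 * (2 * (2 * (2 * (2 * (2 * (2 * hanoi(2) + 1) + 1) + 1) + 1) + 1) + 1) + 1) + 1) + 1) + 1
= 2 * (2 * (2 * (2 * (2 * (2 * (2 * (2 * (2 * (2 * (2 * hanoi(1) + 1) + 1) + 1) + 1) + 1) + 1) + 1) + 1) + 1) + 1) + 1
Now compute bottom-up:
hanoi(1) = 1
hanoi(2) = 2 * 1 + 1 = 3
hanoi(3) = 2 * 3 + 1 = 7
hanoi(4) = 2 * 7 + 1 = 15
hanoi(5) = 2 * 15 + 1 = 31
hanoi(6) = 2 * 31 + 1 = 63
hanoi(7) = 2 * 63 + 1 = 127
hanoi(8) = 2 * 127 + 1 = 255
hanoi(9) = 2 * 255 + 1 = 511
hanoi(10) = 2 * 511 + 1 = 1023
hanoi(11) = 2 * 1023 + 1 = 2047
hanoi(12) = 2 * 2047 + 1 = 4095
= 4095


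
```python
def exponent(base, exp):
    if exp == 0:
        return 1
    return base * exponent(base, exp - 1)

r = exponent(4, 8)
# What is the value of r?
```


exponent(4, 8)
= 4 * exponent(4, 7)
= 4 * 4 * exponent(4, 6)
= 4 * 4 * 4 * exponent(4, 5)
= 4 * 4 * 4 * 4 * exponent(4, 4)
= 4 * 4 * 4 * 4 * 4 * exponent(4, 3)
= 4 * 4 * 4 * 4 * 4 * 4 * exponent(4, 2)
= 4 * 4 * 4 * 4 * 4 * 4 * 4 * exponent(4, 1)
= 4 * 4 * 4 * 4 * 4 * 4 * 4 * 4 * exponent(4, 0)
= 4 * 4 * 4 * 4 * 4 * 4 * 4 * 4 * 1
= 65536


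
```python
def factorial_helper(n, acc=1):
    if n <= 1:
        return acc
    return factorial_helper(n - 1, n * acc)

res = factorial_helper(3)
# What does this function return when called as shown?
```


factorial_helper(3, 1)
= factorial_helper(2, 3 * 1) = factorial_helper(2, 3)
= factorial_helper(1, 2 * 3) = factorial_helper(1, 6)
n <= 1, return acc = 6


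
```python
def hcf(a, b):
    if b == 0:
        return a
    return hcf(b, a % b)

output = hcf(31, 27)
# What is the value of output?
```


hcf(31, 27)
= hcf(27, 31 % 27) = hcf(27, 4)
= hcf(4, 27 % 4) = hcf(4, 3)
= hcf(3, 4 % 3) = hcf(3, 1)
= hcf(1, 3 % 1) = hcf(1, 0)
b == 0, return a = 1


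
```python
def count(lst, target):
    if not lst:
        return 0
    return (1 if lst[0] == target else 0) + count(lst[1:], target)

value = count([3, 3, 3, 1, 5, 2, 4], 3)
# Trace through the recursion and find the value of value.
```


count([3, 3, 3, 1, 5, 2, 4], 3)
lst[0]=3 == 3: 1 + count([3, 3, 1, 5, 2, 4], 3)
lst[0]=3 == 3: 1 + count([3, 1, 5, 2, 4], 3)
lst[0]=3 == 3: 1 + count([1, 5, 2, 4], 3)
lst[0]=1 != 3: 0 + count([5, 2, 4], 3)
lst[0]=5 != 3: 0 + count([2, 4], 3)
lst[0]=2 != 3: 0 + count([4], 3)
lst[0]=4 != 3: 0 + count([], 3)
= 3


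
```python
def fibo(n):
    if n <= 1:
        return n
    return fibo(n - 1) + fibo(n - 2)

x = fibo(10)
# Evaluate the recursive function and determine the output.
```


fibo(10)
= fibo(9) + fibo(8)
= (fibo(8) + fibo(7)) + fibo(8)
Computing bottom-up: fibo(0)=0, fibo(1)=1, fibo(2)=1, fibo(3)=2, fibo(4)=3, fibo(5)=5, fibo(6)=8, fibo(7)=13, fibo(8)=21, fibo(9)=34, fibo(10)=55
= 55


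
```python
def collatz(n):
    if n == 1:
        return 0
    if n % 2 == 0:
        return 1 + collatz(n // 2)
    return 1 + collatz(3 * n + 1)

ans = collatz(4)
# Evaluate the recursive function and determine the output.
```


collatz(4)
4 is even -> collatz(2)
2 is even -> collatz(1)
Reached 1 after 2 steps
= 2


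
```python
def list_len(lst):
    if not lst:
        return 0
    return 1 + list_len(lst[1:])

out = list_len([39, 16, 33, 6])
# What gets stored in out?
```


list_len([39, 16, 33, 6])
= 1 + list_len([16, 33, 6])
= 1 + 1 + list_len([33, 6])
= 1 + 1 + 1 + list_len([6])
= 1 + 1 + 1 + 1 + list_len([])
= 1 + 1 + 1 + 1 + 0
= 4


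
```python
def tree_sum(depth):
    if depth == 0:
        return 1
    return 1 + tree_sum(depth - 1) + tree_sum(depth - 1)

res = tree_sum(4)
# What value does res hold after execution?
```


tree_sum(4)
= 1 + tree_sum(3) + tree_sum(3)
= 1 + 2 * tree_sum(3)
tree_sum(k) = 2^(k+1) - 1
tree_sum(0) = 1
tree_sum(1) = 3
tree_sum(2) = 7
tree_sum(3) = 15
tree_sum(4) = 31
tree_sum(4) = 2^5 - 1 = 31


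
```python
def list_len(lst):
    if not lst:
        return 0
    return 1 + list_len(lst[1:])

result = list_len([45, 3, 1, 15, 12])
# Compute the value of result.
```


list_len([45, 3, 1, 15, 12])
= 1 + list_len([3, 1, 15, 12])
= 1 + 1 + list_len([1, 15, 12])
= 1 + 1 + 1 + list_len([15, 12])
= 1 + 1 + 1 + 1 + list_len([12])
= 1 + 1 + 1 + 1 + 1 + list_len([])
= 1 + 1 + 1 + 1 + 1 + 0
= 5


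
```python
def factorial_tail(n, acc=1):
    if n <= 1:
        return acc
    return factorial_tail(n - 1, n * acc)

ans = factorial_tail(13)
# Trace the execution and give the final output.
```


factorial_tail(13, 1)
= factorial_tail(12, 13 * 1) = factorial_tail(12, 13)
= factorial_tail(11, 12 * 13) = factorial_tail(11, 156)
= factorial_tail(10, 11 * 156) = factorial_tail(10, 1716)
= factorial_tail(9, 10 * 1716) = factorial_tail(9, 17160)
= factorial_tail(8, 9 * 17160) = factorial_tail(8, 154440)
= factorial_tail(7, 8 * 154440) = factorial_tail(7, 1235520)
= factorial_tail(6, 7 * 1235520) = factorial_tail(6, 8648640)
= factorial_tail(5, 6 * 8648640) = factorial_tail(5, 51891840)
= factorial_tail(4, 5 * 51891840) = factorial_tail(4, 259459200)
= factorial_tail(3, 4 * 259459200) = factorial_tail(3, 1037836800)
= factorial_tail(2, 3 * 1037836800) = factorial_tail(2, 3113510400)
= factorial_tail(1, 2 * 3113510400) = factorial_tail(1, 6227020800)
n <= 1, return acc = 6227020800


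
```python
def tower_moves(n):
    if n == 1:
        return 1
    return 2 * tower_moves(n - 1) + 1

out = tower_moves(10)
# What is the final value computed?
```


tower_moves(10)
= 2 * tower_moves(9) + 1
= 2 * (2 * tower_moves(8) + 1) + 1
= 2 * (2 * (2 * tower_moves(7) + 1) + 1) + 1
= 2 * (2 * (2 * (2 * tower_moves(6) + 1) + 1) + 1) + 1
= 2 * (2 * (2 * (2 * (2 * tower_moves(5) + 1) + 1) + 1) + 1) + 1
= 2 * (2 * (2 * (2 * (2 * (2 * tower_moves(4) + 1) + 1) + 1) + 1) + 1) + 1
= 2 * (2 * (2 * (2 * (2 * (2 * (2 * tower_moves(3) + 1) + 1) + 1) + 1) + 1) + 1) + 1
= 2 * (2 * (2 * (2 * (2 * (2 * (2 * (2 * tower_moves(2) + 1) + 1) + 1) + 1) + 1) + 1) + 1) + 1
= 2 * (2 * (2 * (2 * (2 * (2 * (2 * (2 * (2 * tower_moves(1) + 1) + 1) + 1) + 1) + 1) + 1) + 1) + 1) + 1
Now compute bottom-up:
tower_moves(1) = 1
tower_moves(2) = 2 * 1 + 1 = 3
tower_moves(3) = 2 * 3 + 1 = 7
tower_moves(4) = 2 * 7 + 1 = 15
tower_moves(5) = 2 * 15 + 1 = 31
tower_moves(6) = 2 * 31 + 1 = 63
tower_moves(7) = 2 * 63 + 1 = 127
tower_moves(8) = 2 * 127 + 1 = 255
tower_moves(9) = 2 * 255 + 1 = 511
tower_moves(10) = 2 * 511 + 1 = 1023
= 1023


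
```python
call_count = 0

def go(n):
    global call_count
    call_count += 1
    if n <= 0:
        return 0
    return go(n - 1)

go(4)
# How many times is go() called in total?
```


go(4) calls go(3) calls ... calls go(0)
Total calls: 4 + 1 (for base case) = 5


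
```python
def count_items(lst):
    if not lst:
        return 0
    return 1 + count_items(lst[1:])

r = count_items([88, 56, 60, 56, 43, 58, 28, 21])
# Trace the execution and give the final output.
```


count_items([88, 56, 60, 56, 43, 58, 28, 21])
= 1 + count_items([56, 60, 56, 43, 58, 28, 21])
= 1 + 1 + count_items([60, 56, 43, 58, 28, 21])
= 1 + 1 + 1 + count_items([56, 43, 58, 28, 21])
= 1 + 1 + 1 + 1 + count_items([43, 58, 28, 21])
= 1 + 1 + 1 + 1 + 1 + count_items([58, 28, 21])
= 1 + 1 + 1 + 1 + 1 + 1 + count_items([28, 21])
= 1 + 1 + 1 + 1 + 1 + 1 + 1 + count_items([21])
= 1 + 1 + 1 + 1 + 1 + 1 + 1 + 1 + count_items([])
= 1 + 1 + 1 + 1 + 1 + 1 + 1 + 1 + 0
= 8


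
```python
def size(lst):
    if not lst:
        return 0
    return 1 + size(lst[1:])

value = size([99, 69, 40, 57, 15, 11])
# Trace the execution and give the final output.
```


size([99, 69, 40, 57, 15, 11])
= 1 + size([69, 40, 57, 15, 11])
= 1 + 1 + size([40, 57, 15, 11])
= 1 + 1 + 1 + size([57, 15, 11])
= 1 + 1 + 1 + 1 + size([15, 11])
= 1 + 1 + 1 + 1 + 1 + size([11])
= 1 + 1 + 1 + 1 + 1 + 1 + size([])
= 1 + 1 + 1 + 1 + 1 + 1 + 0
= 6


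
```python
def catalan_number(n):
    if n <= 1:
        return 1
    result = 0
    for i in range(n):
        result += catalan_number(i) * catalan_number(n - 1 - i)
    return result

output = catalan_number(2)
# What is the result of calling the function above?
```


catalan_number(2)
= sum of catalan_number(i) * catalan_number(2-1-i) for i in 0..1
  catalan_number(0)*catalan_number(1) = 1*1 = 1
  catalan_number(1)*catalan_number(0) = 1*1 = 1
= 1 + 1
= 2


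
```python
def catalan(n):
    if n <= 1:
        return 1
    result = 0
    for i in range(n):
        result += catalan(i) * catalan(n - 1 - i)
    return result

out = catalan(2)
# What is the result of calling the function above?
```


catalan(2)
= sum of catalan(i) * catalan(2-1-i) for i in 0..1
  catalan(0)*catalan(1) = 1*1 = 1
  catalan(1)*catalan(0) = 1*1 = 1
= 1 + 1
= 2


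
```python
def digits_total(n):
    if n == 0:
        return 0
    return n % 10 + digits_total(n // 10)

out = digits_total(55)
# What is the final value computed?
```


digits_total(55)
= 5 + digits_total(5)
= 5 + 5 + digits_total(0)
= 5 + 5 + 0
= 10


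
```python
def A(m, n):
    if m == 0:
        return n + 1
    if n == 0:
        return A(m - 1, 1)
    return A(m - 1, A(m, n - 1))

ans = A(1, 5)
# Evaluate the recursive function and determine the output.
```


A(1, 5)
= A(0, A(1, 4))
First compute A(1, 4) = 6
= A(0, 6)
= 7


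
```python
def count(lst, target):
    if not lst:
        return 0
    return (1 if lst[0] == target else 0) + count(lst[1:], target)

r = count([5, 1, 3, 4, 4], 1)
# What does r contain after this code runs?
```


count([5, 1, 3, 4, 4], 1)
lst[0]=5 != 1: 0 + count([1, 3, 4, 4], 1)
lst[0]=1 == 1: 1 + count([3, 4, 4], 1)
lst[0]=3 != 1: 0 + count([4, 4], 1)
lst[0]=4 != 1: 0 + count([4], 1)
lst[0]=4 != 1: 0 + count([], 1)
= 1


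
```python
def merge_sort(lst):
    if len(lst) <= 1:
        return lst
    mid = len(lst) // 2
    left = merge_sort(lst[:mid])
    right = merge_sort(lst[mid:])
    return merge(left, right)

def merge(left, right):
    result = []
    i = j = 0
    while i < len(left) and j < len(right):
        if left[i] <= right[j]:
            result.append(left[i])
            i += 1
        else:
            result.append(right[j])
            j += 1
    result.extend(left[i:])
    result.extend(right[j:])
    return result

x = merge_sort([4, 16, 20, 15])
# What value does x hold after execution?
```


merge_sort([4, 16, 20, 15])
Split into [4, 16] and [20, 15]
Left sorted: [4, 16]
Right sorted: [15, 20]
Merge [4, 16] and [15, 20]
= [4, 15, 16, 20]


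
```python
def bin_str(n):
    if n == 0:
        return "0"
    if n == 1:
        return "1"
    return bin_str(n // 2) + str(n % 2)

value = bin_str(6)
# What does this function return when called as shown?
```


bin_str(6)
= bin_str(3) + "0"
= bin_str(1) + "1" + "0"
= "1" + "1" + "0"
= "110"


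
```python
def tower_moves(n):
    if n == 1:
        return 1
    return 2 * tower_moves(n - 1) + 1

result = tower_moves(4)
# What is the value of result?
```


tower_moves(4)
= 2 * tower_moves(3) + 1
= 2 * (2 * tower_moves(2) + 1) + 1
= 2 * (2 * (2 * tower_moves(1) + 1) + 1) + 1
Now compute bottom-up:
tower_moves(1) = 1
tower_moves(2) = 2 * 1 + 1 = 3
tower_moves(3) = 2 * 3 + 1 = 7
tower_moves(4) = 2 * 7 + 1 = 15
= 15


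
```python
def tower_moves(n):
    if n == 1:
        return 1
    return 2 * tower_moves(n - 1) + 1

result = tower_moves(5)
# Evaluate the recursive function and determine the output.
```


tower_moves(5)
= 2 * tower_moves(4) + 1
= 2 * (2 * tower_moves(3) + 1) + 1
= 2 * (2 * (2 * tower_moves(2) + 1) + 1) + 1
= 2 * (2 * (2 * (2 * tower_moves(1) + 1) + 1) + 1) + 1
Now compute bottom-up:
tower_moves(1) = 1
tower_moves(2) = 2 * 1 + 1 = 3
tower_moves(3) = 2 * 3 + 1 = 7
tower_moves(4) = 2 * 7 + 1 = 15
tower_moves(5) = 2 * 15 + 1 = 31
= 31


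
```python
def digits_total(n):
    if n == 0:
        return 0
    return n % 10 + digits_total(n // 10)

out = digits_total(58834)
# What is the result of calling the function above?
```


digits_total(58834)
= 4 + digits_total(5883)
= 4 + 3 + digits_total(588)
= 4 + 3 + 8 + digits_total(58)
= 4 + 3 + 8 + 8 + digits_total(5)
= 4 + 3 + 8 + 8 + 5 + digits_total(0)
= 4 + 3 + 8 + 8 + 5 + 0
= 28


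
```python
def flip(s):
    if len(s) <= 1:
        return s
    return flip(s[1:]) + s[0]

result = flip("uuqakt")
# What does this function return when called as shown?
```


flip("uuqakt")
= flip("uqakt") + "u"
= flip("qakt") + "u" + "u"
= flip("akt") + "q" + "u" + "u"
= flip("kt") + "a" + "q" + "u" + "u"
= flip("t") + "k" + "a" + "q" + "u" + "u"
= "t" + "k" + "a" + "q" + "u" + "u"
= "tkaquu"


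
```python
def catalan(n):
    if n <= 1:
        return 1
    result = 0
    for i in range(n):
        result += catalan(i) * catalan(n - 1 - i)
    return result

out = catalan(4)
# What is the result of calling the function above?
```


catalan(4)
= sum of catalan(i) * catalan(4-1-i) for i in 0..3
First compute sub-values bottom-up:
  catalan(0) = 1, catalan(1) = 1
  catalan(2) = 1*1 + 1*1 = 2
  catalan(3) = 1*2 + 1*1 + 2*1 = 5
Now catalan(4):
  catalan(0)*catalan(3) = 1*5 = 5
  catalan(1)*catalan(2) = 1*2 = 2
  catalan(2)*catalan(1) = 2*1 = 2
  catalan(3)*catalan(0) = 5*1 = 5
= 5 + 2 + 2 + 5
= 14


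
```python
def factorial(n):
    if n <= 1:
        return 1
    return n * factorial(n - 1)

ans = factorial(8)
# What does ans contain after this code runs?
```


factorial(8)
= 8 * factorial(7)
= 8 * 7 * factorial(6)
= 8 * 7 * 6 * factorial(5)
= 8 * 7 * 6 * 5 * factorial(4)
= 8 * 7 * 6 * 5 * 4 * factorial(3)
= 8 * 7 * 6 * 5 * 4 * 3 * factorial(2)
= 8 * 7 * 6 * 5 * 4 * 3 * 2 * factorial(1)
= 8 * 7 * 6 * 5 * 4 * 3 * 2 * 1
= 40320


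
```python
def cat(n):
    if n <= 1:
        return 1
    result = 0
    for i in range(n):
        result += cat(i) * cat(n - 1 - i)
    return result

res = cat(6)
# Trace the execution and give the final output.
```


cat(6)
= sum of cat(i) * cat(6-1-i) for i in 0..5
First compute sub-values bottom-up:
  cat(0) = 1, cat(1) = 1
  cat(2) = 1*1 + 1*1 = 2
  cat(3) = 1*2 + 1*1 + 2*1 = 5
  cat(4) = 1*5 + 1*2 + 2*1 + 5*1 = 14
  cat(5) = 1*14 + 1*5 + 2*2 + 5*1 + 14*1 = 42
Now cat(6):
  cat(0)*cat(5) = 1*42 = 42
  cat(1)*cat(4) = 1*14 = 14
  cat(2)*cat(3) = 2*5 = 10
  cat(3)*cat(2) = 5*2 = 10
  cat(4)*cat(1) = 14*1 = 14
  cat(5)*cat(0) = 42*1 = 42
= 42 + 14 + 10 + 10 + 14 + 42
= 132


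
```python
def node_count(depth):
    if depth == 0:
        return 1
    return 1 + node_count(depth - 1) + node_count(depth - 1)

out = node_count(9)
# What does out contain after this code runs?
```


node_count(9)
= 1 + node_count(8) + node_count(8)
= 1 + 2 * node_count(8)
node_count(k) = 2^(k+1) - 1
node_count(0) = 1
node_count(1) = 3
node_count(2) = 7
node_count(3) = 15
node_count(4) = 31
node_count(9) = 2^10 - 1 = 1023


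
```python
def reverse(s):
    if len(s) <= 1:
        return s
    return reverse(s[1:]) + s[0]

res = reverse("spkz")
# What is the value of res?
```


reverse("spkz")
= reverse("pkz") + "s"
= reverse("kz") + "p" + "s"
= reverse("z") + "k" + "p" + "s"
= "z" + "k" + "p" + "s"
= "zkps"


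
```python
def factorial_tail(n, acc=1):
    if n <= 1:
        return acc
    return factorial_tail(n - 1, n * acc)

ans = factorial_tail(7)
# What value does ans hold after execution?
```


factorial_tail(7, 1)
= factorial_tail(6, 7 * 1) = factorial_tail(6, 7)
= factorial_tail(5, 6 * 7) = factorial_tail(5, 42)
= factorial_tail(4, 5 * 42) = factorial_tail(4, 210)
= factorial_tail(3, 4 * 210) = factorial_tail(3, 840)
= factorial_tail(2, 3 * 840) = factorial_tail(2, 2520)
= factorial_tail(1, 2 * 2520) = factorial_tail(1, 5040)
n <= 1, return acc = 5040


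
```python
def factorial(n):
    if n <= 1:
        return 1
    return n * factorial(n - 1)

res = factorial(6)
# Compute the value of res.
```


factorial(6)
= 6 * factorial(5)
= 6 * 5 * factorial(4)
= 6 * 5 * 4 * factorial(3)
= 6 * 5 * 4 * 3 * factorial(2)
= 6 * 5 * 4 * 3 * 2 * factorial(1)
= 6 * 5 * 4 * 3 * 2 * 1
= 720


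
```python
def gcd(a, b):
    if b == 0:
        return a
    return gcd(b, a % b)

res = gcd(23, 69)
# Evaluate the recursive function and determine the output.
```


gcd(23, 69)
= gcd(69, 23 % 69) = gcd(69, 23)
= gcd(23, 69 % 23) = gcd(23, 0)
b == 0, return a = 23


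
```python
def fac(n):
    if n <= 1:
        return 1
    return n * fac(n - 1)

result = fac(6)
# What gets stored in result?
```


fac(6)
= 6 * fac(5)
= 6 * 5 * fac(4)
= 6 * 5 * 4 * fac(3)
= 6 * 5 * 4 * 3 * fac(2)
= 6 * 5 * 4 * 3 * 2 * fac(1)
= 6 * 5 * 4 * 3 * 2 * 1
= 720


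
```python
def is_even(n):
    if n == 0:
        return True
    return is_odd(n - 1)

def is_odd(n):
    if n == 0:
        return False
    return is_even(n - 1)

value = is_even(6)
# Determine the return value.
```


is_even(6)
= is_odd(5)
= is_even(4)
= is_odd(3)
= is_even(2)
= is_odd(1)
= is_even(0)
n == 0: return True
= True


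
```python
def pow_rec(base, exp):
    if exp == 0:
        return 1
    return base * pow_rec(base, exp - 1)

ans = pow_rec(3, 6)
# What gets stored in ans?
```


pow_rec(3, 6)
= 3 * pow_rec(3, 5)
= 3 * 3 * pow_rec(3, 4)
= 3 * 3 * 3 * pow_rec(3, 3)
= 3 * 3 * 3 * 3 * pow_rec(3, 2)
= 3 * 3 * 3 * 3 * 3 * pow_rec(3, 1)
= 3 * 3 * 3 * 3 * 3 * 3 * pow_rec(3, 0)
= 3 * 3 * 3 * 3 * 3 * 3 * 1
= 729


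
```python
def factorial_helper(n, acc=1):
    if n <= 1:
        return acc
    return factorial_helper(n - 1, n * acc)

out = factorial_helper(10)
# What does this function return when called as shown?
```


factorial_helper(10, 1)
= factorial_helper(9, 10 * 1) = factorial_helper(9, 10)
= factorial_helper(8, 9 * 10) = factorial_helper(8, 90)
= factorial_helper(7, 8 * 90) = factorial_helper(7, 720)
= factorial_helper(6, 7 * 720) = factorial_helper(6, 5040)
= factorial_helper(5, 6 * 5040) = factorial_helper(5, 30240)
= factorial_helper(4, 5 * 30240) = factorial_helper(4, 151200)
= factorial_helper(3, 4 * 151200) = factorial_helper(3, 604800)
= factorial_helper(2, 3 * 604800) = factorial_helper(2, 1814400)
= factorial_helper(1, 2 * 1814400) = factorial_helper(1, 3628800)
n <= 1, return acc = 3628800


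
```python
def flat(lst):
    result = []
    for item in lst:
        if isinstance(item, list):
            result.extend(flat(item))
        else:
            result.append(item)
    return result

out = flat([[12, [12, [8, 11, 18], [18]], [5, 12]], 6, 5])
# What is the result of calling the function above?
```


flat([[12, [12, [8, 11, 18], [18]], [5, 12]], 6, 5])
Processing each element:
  [12, [12, [8, 11, 18], [18]], [5, 12]] is a list -> flat recursively -> [12, 12, 8, 11, 18, 18, 5, 12]
  6 is not a list -> append 6
  5 is not a list -> append 5
= [12, 12, 8, 11, 18, 18, 5, 12, 6, 5]


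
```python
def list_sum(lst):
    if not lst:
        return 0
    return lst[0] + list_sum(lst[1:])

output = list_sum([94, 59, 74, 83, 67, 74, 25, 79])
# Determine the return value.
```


list_sum([94, 59, 74, 83, 67, 74, 25, 79])
= 94 + list_sum([59, 74, 83, 67, 74, 25, 79])
= 94 + 59 + list_sum([74, 83, 67, 74, 25, 79])
= 94 + 59 + 74 + list_sum([83, 67, 74, 25, 79])
= 94 + 59 + 74 + 83 + list_sum([67, 74, 25, 79])
= 94 + 59 + 74 + 83 + 67 + list_sum([74, 25, 79])
= 94 + 59 + 74 + 83 + 67 + 74 + list_sum([25, 79])
= 94 + 59 + 74 + 83 + 67 + 74 + 25 + list_sum([79])
= 94 + 59 + 74 + 83 + 67 + 74 + 25 + 79 + list_sum([])
= 94 + 59 + 74 + 83 + 67 + 74 + 25 + 79 + 0
= 555


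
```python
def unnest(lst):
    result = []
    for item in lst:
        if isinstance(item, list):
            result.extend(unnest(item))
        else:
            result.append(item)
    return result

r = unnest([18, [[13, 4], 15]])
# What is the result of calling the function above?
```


unnest([18, [[13, 4], 15]])
Processing each element:
  18 is not a list -> append 18
  [[13, 4], 15] is a list -> unnest recursively -> [13, 4, 15]
= [18, 13, 4, 15]


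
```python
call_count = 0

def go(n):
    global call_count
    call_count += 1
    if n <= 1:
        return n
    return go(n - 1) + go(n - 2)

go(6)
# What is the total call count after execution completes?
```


go(6) calls go(5) and go(4); each non-base call branches into two more.
Let C(k) = total number of calls made by go(k), including the call to go(k) itself.
Base cases: C(0) = 1, C(1) = 1
Recurrence: C(k) = 1 + C(k-1) + C(k-2)
  C(2) = 1 + C(1) + C(0) = 1 + 1 + 1 = 3
  C(3) = 1 + C(2) + C(1) = 1 + 3 + 1 = 5
  C(4) = 1 + C(3) + C(2) = 1 + 5 + 3 = 9
  C(5) = 1 + C(4) + C(3) = 1 + 9 + 5 = 15
  C(6) = 1 + C(5) + C(4) = 1 + 15 + 9 = 25
Total calls = C(6) = 25


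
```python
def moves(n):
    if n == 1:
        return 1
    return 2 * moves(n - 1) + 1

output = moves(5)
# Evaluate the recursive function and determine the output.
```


moves(5)
= 2 * moves(4) + 1
= 2 * (2 * moves(3) + 1) + 1
= 2 * (2 * (2 * moves(2) + 1) + 1) + 1
= 2 * (2 * (2 * (2 * moves(1) + 1) + 1) + 1) + 1
Now compute bottom-up:
moves(1) = 1
moves(2) = 2 * 1 + 1 = 3
moves(3) = 2 * 3 + 1 = 7
moves(4) = 2 * 7 + 1 = 15
moves(5) = 2 * 15 + 1 = 31
= 31


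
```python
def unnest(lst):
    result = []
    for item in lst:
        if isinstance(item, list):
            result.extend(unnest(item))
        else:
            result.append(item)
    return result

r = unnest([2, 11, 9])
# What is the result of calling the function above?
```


unnest([2, 11, 9])
Processing each element:
  2 is not a list -> append 2
  11 is not a list -> append 11
  9 is not a list -> append 9
= [2, 11, 9]


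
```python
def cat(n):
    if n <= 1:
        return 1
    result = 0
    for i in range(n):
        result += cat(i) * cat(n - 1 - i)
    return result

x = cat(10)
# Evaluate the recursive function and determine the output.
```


cat(10)
= sum of cat(i) * cat(10-1-i) for i in 0..9
First compute sub-values bottom-up:
  cat(0) = 1, cat(1) = 1
  cat(2) = 1*1 + 1*1 = 2
  cat(3) = 1*2 + 1*1 + 2*1 = 5
  cat(4) = 1*5 + 1*2 + 2*1 + 5*1 = 14
  cat(5) = 1*14 + 1*5 + 2*2 + 5*1 + 14*1 = 42
  cat(6) = 1*42 + 1*14 + 2*5 + 5*2 + 14*1 + 42*1 = 132
  cat(7) = 1*132 + 1*42 + 2*14 + 5*5 + 14*2 + 42*1 + 132*1 = 429
  cat(8) = 1*429 + 1*132 + 2*42 + 5*14 + 14*5 + 42*2 + 132*1 + 429*1 = 1430
  cat(9) = 1*1430 + 1*429 + 2*132 + 5*42 + 14*14 + 42*5 + 132*2 + 429*1 + 1430*1 = 4862
Now cat(10):
  cat(0)*cat(9) = 1*4862 = 4862
  cat(1)*cat(8) = 1*1430 = 1430
  cat(2)*cat(7) = 2*429 = 858
  cat(3)*cat(6) = 5*132 = 660
  cat(4)*cat(5) = 14*42 = 588
  cat(5)*cat(4) = 42*14 = 588
  cat(6)*cat(3) = 132*5 = 660
  cat(7)*cat(2) = 429*2 = 858
  cat(8)*cat(1) = 1430*1 = 1430
  cat(9)*cat(0) = 4862*1 = 4862
= 4862 + 1430 + 858 + 660 + 588 + 588 + 660 + 858 + 1430 + 4862
= 16796


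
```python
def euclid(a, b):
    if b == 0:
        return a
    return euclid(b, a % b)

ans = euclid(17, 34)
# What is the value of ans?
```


euclid(17, 34)
= euclid(34, 17 % 34) = euclid(34, 17)
= euclid(17, 34 % 17) = euclid(17, 0)
b == 0, return a = 17


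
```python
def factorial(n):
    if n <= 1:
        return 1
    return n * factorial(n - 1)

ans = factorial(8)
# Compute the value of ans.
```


factorial(8)
= 8 * factorial(7)
= 8 * 7 * factorial(6)
= 8 * 7 * 6 * factorial(5)
= 8 * 7 * 6 * 5 * factorial(4)
= 8 * 7 * 6 * 5 * 4 * factorial(3)
= 8 * 7 * 6 * 5 * 4 * 3 * factorial(2)
= 8 * 7 * 6 * 5 * 4 * 3 * 2 * factorial(1)
= 8 * 7 * 6 * 5 * 4 * 3 * 2 * 1
= 40320


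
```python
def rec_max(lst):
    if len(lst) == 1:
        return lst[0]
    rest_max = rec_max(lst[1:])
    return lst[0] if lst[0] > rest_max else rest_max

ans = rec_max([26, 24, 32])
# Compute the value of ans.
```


rec_max([26, 24, 32])
= compare 26 with rec_max([24, 32])
= compare 24 with rec_max([32])
Base: rec_max([32]) = 32
compare 24 with 32: max = 32
compare 26 with 32: max = 32
= 32


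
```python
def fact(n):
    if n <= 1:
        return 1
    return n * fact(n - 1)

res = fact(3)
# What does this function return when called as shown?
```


fact(3)
= 3 * fact(2)
= 3 * 2 * fact(1)
= 3 * 2 * 1
= 6


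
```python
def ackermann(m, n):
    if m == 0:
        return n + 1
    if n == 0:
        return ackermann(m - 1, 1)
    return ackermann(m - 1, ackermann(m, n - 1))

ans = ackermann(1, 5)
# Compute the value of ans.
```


ackermann(1, 5)
= ackermann(0, ackermann(1, 4))
First compute ackermann(1, 4) = 6
= ackermann(0, 6)
= 7


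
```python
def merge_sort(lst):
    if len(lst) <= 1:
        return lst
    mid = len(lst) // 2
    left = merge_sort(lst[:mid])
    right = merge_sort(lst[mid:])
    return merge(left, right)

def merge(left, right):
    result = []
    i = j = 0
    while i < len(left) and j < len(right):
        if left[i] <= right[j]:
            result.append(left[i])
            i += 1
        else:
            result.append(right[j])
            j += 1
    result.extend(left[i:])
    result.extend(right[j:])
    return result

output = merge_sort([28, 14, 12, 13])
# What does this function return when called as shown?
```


merge_sort([28, 14, 12, 13])
Split into [28, 14] and [12, 13]
Left sorted: [14, 28]
Right sorted: [12, 13]
Merge [14, 28] and [12, 13]
= [12, 13, 14, 28]


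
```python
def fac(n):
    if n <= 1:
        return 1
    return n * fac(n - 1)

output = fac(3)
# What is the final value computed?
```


fac(3)
= 3 * fac(2)
= 3 * 2 * fac(1)
= 3 * 2 * 1
= 6


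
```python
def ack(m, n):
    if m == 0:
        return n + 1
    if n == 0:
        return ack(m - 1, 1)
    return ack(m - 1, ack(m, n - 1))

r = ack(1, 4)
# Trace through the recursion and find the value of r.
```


ack(1, 4)
= ack(0, ack(1, 3))
First compute ack(1, 3) = 5
= ack(0, 5)
= 6


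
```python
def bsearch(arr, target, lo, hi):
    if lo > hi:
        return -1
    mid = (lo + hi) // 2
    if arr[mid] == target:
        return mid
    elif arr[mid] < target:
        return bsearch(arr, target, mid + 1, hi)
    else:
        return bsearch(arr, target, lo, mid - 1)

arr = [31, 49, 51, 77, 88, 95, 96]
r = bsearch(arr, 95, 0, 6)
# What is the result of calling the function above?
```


bsearch(arr, 95, 0, 6)
lo=0, hi=6, mid=3, arr[mid]=77
77 < 95, search right half
lo=4, hi=6, mid=5, arr[mid]=95
arr[5] == 95, found at index 5
= 5


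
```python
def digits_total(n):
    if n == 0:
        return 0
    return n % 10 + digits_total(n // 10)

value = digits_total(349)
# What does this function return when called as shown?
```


digits_total(349)
= 9 + digits_total(34)
= 9 + 4 + digits_total(3)
= 9 + 4 + 3 + digits_total(0)
= 9 + 4 + 3 + 0
= 16


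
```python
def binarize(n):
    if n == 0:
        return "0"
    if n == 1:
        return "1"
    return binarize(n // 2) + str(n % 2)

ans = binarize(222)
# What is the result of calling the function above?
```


binarize(222)
= binarize(111) + "0"
= binarize(55) + "1" + "0"
= binarize(27) + "1" + "1" + "0"
= binarize(13) + "1" + "1" + "1" + "0"
= binarize(6) + "1" + "1" + "1" + "1" + "0"
= binarize(3) + "0" + "1" + "1" + "1" + "1" + "0"
= binarize(1) + "1" + "0" + "1" + "1" + "1" + "1" + "0"
= "1" + "1" + "0" + "1" + "1" + "1" + "1" + "0"
= "11011110"


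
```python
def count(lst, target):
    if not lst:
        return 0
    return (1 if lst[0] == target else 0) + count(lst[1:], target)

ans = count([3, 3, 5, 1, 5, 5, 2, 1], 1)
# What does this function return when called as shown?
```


count([3, 3, 5, 1, 5, 5, 2, 1], 1)
lst[0]=3 != 1: 0 + count([3, 5, 1, 5, 5, 2, 1], 1)
lst[0]=3 != 1: 0 + count([5, 1, 5, 5, 2, 1], 1)
lst[0]=5 != 1: 0 + count([1, 5, 5, 2, 1], 1)
lst[0]=1 == 1: 1 + count([5, 5, 2, 1], 1)
lst[0]=5 != 1: 0 + count([5, 2, 1], 1)
lst[0]=5 != 1: 0 + count([2, 1], 1)
lst[0]=2 != 1: 0 + count([1], 1)
lst[0]=1 == 1: 1 + count([], 1)
= 2


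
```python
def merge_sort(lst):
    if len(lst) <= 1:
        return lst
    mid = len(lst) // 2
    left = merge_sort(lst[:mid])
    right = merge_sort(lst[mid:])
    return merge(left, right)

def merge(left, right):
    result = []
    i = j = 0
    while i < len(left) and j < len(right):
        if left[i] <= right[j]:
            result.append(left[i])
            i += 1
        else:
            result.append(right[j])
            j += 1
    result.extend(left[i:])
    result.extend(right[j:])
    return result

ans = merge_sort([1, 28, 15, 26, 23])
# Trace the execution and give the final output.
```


merge_sort([1, 28, 15, 26, 23])
Split into [1, 28] and [15, 26, 23]
Left sorted: [1, 28]
Right sorted: [15, 23, 26]
Merge [1, 28] and [15, 23, 26]
= [1, 15, 23, 26, 28]


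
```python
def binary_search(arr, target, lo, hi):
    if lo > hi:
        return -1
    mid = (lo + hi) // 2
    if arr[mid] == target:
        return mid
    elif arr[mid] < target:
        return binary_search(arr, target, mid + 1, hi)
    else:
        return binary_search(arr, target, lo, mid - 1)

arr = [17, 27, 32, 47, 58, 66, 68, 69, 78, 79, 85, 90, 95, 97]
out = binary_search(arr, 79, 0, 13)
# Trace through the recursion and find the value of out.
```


binary_search(arr, 79, 0, 13)
lo=0, hi=13, mid=6, arr[mid]=68
68 < 79, search right half
lo=7, hi=13, mid=10, arr[mid]=85
85 > 79, search left half
lo=7, hi=9, mid=8, arr[mid]=78
78 < 79, search right half
lo=9, hi=9, mid=9, arr[mid]=79
arr[9] == 79, found at index 9
= 9


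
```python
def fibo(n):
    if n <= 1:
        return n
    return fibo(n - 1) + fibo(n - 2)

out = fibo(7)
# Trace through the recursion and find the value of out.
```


fibo(7)
= fibo(6) + fibo(5)
= (fibo(5) + fibo(4)) + fibo(5)
Computing bottom-up: fibo(0)=0, fibo(1)=1, fibo(2)=1, fibo(3)=2, fibo(4)=3, fibo(5)=5, fibo(6)=8, fibo(7)=13
= 13


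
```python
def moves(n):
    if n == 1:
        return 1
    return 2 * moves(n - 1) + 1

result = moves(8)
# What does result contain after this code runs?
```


moves(8)
= 2 * moves(7) + 1
= 2 * (2 * moves(6) + 1) + 1
= 2 * (2 * (2 * moves(5) + 1) + 1) + 1
= 2 * (2 * (2 * (2 * moves(4) + 1) + 1) + 1) + 1
= 2 * (2 * (2 * (2 * (2 * moves(3) + 1) + 1) + 1) + 1) + 1
= 2 * (2 * (2 * (2 * (2 * (2 * moves(2) + 1) + 1) + 1) + 1) + 1) + 1
= 2 * (2 * (2 * (2 * (2 * (2 * (2 * moves(1) + 1) + 1) + 1) + 1) + 1) + 1) + 1
Now compute bottom-up:
moves(1) = 1
moves(2) = 2 * 1 + 1 = 3
moves(3) = 2 * 3 + 1 = 7
moves(4) = 2 * 7 + 1 = 15
moves(5) = 2 * 15 + 1 = 31
moves(6) = 2 * 31 + 1 = 63
moves(7) = 2 * 63 + 1 = 127
moves(8) = 2 * 127 + 1 = 255
= 255


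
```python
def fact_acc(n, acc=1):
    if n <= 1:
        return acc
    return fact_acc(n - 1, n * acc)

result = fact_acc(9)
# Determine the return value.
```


fact_acc(9, 1)
= fact_acc(8, 9 * 1) = fact_acc(8, 9)
= fact_acc(7, 8 * 9) = fact_acc(7, 72)
= fact_acc(6, 7 * 72) = fact_acc(6, 504)
= fact_acc(5, 6 * 504) = fact_acc(5, 3024)
= fact_acc(4, 5 * 3024) = fact_acc(4, 15120)
= fact_acc(3, 4 * 15120) = fact_acc(3, 60480)
= fact_acc(2, 3 * 60480) = fact_acc(2, 181440)
= fact_acc(1, 2 * 181440) = fact_acc(1, 362880)
n <= 1, return acc = 362880


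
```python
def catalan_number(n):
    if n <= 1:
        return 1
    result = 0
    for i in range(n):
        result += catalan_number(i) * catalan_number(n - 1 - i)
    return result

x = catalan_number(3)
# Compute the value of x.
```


catalan_number(3)
= sum of catalan_number(i) * catalan_number(3-1-i) for i in 0..2
First compute sub-values bottom-up:
  catalan_number(0) = 1, catalan_number(1) = 1
  catalan_number(2) = 1*1 + 1*1 = 2
Now catalan_number(3):
  catalan_number(0)*catalan_number(2) = 1*2 = 2
  catalan_number(1)*catalan_number(1) = 1*1 = 1
  catalan_number(2)*catalan_number(0) = 2*1 = 2
= 2 + 1 + 2
= 5


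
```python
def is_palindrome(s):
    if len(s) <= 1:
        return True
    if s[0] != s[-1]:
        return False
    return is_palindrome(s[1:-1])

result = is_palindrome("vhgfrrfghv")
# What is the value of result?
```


is_palindrome("vhgfrrfghv")
"vhgfrrfghv": s[0]='v' == s[-1]='v' -> is_palindrome("hgfrrfgh")
"hgfrrfgh": s[0]='h' == s[-1]='h' -> is_palindrome("gfrrfg")
"gfrrfg": s[0]='g' == s[-1]='g' -> is_palindrome("frrf")
"frrf": s[0]='f' == s[-1]='f' -> is_palindrome("rr")
"rr": s[0]='r' == s[-1]='r' -> is_palindrome("")
"": len <= 1 -> True
= True


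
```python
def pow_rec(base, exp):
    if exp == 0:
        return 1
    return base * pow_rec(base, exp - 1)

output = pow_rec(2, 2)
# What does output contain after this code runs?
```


pow_rec(2, 2)
= 2 * pow_rec(2, 1)
= 2 * 2 * pow_rec(2, 0)
= 2 * 2 * 1
= 4


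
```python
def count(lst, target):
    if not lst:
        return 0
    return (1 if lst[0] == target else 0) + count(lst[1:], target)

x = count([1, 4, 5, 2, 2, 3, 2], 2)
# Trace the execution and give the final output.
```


count([1, 4, 5, 2, 2, 3, 2], 2)
lst[0]=1 != 2: 0 + count([4, 5, 2, 2, 3, 2], 2)
lst[0]=4 != 2: 0 + count([5, 2, 2, 3, 2], 2)
lst[0]=5 != 2: 0 + count([2, 2, 3, 2], 2)
lst[0]=2 == 2: 1 + count([2, 3, 2], 2)
lst[0]=2 == 2: 1 + count([3, 2], 2)
lst[0]=3 != 2: 0 + count([2], 2)
lst[0]=2 == 2: 1 + count([], 2)
= 3


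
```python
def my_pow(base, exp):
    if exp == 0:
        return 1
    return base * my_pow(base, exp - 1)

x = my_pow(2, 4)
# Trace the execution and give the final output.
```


my_pow(2, 4)
= 2 * my_pow(2, 3)
= 2 * 2 * my_pow(2, 2)
= 2 * 2 * 2 * my_pow(2, 1)
= 2 * 2 * 2 * 2 * my_pow(2, 0)
= 2 * 2 * 2 * 2 * 1
= 16


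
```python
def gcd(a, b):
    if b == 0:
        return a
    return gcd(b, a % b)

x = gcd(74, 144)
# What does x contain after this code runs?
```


gcd(74, 144)
= gcd(144, 74 % 144) = gcd(144, 74)
= gcd(74, 144 % 74) = gcd(74, 70)
= gcd(70, 74 % 70) = gcd(70, 4)
= gcd(4, 70 % 4) = gcd(4, 2)
= gcd(2, 4 % 2) = gcd(2, 0)
b == 0, return a = 2


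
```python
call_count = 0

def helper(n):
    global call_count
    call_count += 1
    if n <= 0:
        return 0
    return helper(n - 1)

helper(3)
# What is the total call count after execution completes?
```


helper(3) calls helper(2) calls ... calls helper(0)
Total calls: 3 + 1 (for base case) = 4


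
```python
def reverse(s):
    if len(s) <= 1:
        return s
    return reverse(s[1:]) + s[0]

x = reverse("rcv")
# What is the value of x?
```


reverse("rcv")
= reverse("cv") + "r"
= reverse("v") + "c" + "r"
= "v" + "c" + "r"
= "vcr"


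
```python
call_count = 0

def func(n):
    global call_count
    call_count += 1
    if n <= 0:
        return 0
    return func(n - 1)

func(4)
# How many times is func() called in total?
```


func(4) calls func(3) calls ... calls func(0)
Total calls: 4 + 1 (for base case) = 5


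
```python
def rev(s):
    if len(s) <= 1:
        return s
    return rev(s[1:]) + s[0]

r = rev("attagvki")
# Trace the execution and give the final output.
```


rev("attagvki")
= rev("ttagvki") + "a"
= rev("tagvki") + "t" + "a"
= rev("agvki") + "t" + "t" + "a"
= rev("gvki") + "a" + "t" + "t" + "a"
= rev("vki") + "g" + "a" + "t" + "t" + "a"
= rev("ki") + "v" + "g" + "a" + "t" + "t" + "a"
= rev("i") + "k" + "v" + "g" + "a" + "t" + "t" + "a"
= "i" + "k" + "v" + "g" + "a" + "t" + "t" + "a"
= "ikvgatta"


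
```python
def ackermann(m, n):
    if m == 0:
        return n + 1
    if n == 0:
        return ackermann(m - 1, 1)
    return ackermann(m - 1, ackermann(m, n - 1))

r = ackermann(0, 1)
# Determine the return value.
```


ackermann(0, 1)
m == 0: return 1 + 1 = 2
= 2


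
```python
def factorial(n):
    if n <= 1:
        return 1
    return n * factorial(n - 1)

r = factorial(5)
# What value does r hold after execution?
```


factorial(5)
= 5 * factorial(4)
= 5 * 4 * factorial(3)
= 5 * 4 * 3 * factorial(2)
= 5 * 4 * 3 * 2 * factorial(1)
= 5 * 4 * 3 * 2 * 1
= 120


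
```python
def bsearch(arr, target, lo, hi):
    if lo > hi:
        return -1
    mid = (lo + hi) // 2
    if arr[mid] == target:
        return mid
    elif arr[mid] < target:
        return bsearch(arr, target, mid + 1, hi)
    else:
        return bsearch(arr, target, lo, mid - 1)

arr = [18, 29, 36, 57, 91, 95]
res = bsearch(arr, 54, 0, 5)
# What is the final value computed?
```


bsearch(arr, 54, 0, 5)
lo=0, hi=5, mid=2, arr[mid]=36
36 < 54, search right half
lo=3, hi=5, mid=4, arr[mid]=91
91 > 54, search left half
lo=3, hi=3, mid=3, arr[mid]=57
57 > 54, search left half
lo > hi, target not found, return -1
= -1


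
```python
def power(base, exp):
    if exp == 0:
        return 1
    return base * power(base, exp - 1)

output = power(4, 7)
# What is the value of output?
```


power(4, 7)
= 4 * power(4, 6)
= 4 * 4 * power(4, 5)
= 4 * 4 * 4 * power(4, 4)
= 4 * 4 * 4 * 4 * power(4, 3)
= 4 * 4 * 4 * 4 * 4 * power(4, 2)
= 4 * 4 * 4 * 4 * 4 * 4 * power(4, 1)
= 4 * 4 * 4 * 4 * 4 * 4 * 4 * power(4, 0)
= 4 * 4 * 4 * 4 * 4 * 4 * 4 * 1
= 16384


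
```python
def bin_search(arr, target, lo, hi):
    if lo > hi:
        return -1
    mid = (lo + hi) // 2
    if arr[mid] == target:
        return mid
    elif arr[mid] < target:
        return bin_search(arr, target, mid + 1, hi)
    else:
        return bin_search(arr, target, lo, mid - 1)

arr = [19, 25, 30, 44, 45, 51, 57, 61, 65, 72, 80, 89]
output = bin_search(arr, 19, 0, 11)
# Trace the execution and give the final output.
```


bin_search(arr, 19, 0, 11)
lo=0, hi=11, mid=5, arr[mid]=51
51 > 19, search left half
lo=0, hi=4, mid=2, arr[mid]=30
30 > 19, search left half
lo=0, hi=1, mid=0, arr[mid]=19
arr[0] == 19, found at index 0
= 0


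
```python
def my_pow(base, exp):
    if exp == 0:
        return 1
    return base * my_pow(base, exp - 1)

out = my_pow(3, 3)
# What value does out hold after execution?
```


my_pow(3, 3)
= 3 * my_pow(3, 2)
= 3 * 3 * my_pow(3, 1)
= 3 * 3 * 3 * my_pow(3, 0)
= 3 * 3 * 3 * 1
= 27


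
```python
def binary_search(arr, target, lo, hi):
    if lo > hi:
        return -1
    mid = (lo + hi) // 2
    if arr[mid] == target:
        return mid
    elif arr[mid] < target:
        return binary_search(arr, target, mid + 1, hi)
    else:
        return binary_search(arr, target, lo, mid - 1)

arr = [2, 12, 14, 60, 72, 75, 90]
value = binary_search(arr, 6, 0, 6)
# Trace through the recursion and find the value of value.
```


binary_search(arr, 6, 0, 6)
lo=0, hi=6, mid=3, arr[mid]=60
60 > 6, search left half
lo=0, hi=2, mid=1, arr[mid]=12
12 > 6, search left half
lo=0, hi=0, mid=0, arr[mid]=2
2 < 6, search right half
lo > hi, target not found, return -1
= -1
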